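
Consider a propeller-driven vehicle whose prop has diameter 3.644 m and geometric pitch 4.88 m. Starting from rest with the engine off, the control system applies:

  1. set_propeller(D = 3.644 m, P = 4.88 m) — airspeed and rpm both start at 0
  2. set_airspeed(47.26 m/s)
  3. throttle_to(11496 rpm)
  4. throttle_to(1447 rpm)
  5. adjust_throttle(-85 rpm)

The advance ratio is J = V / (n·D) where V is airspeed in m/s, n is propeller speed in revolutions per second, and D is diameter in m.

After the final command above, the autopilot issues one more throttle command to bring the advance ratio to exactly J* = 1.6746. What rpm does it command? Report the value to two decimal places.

set_propeller: D = 3.644 m, P = 4.88 m (p = P/D = 1.339188); state ← (V=0, rpm=0)
set_airspeed(47.26): V ← 47.26 m/s
throttle_to(11496): rpm ← 11496
throttle_to(1447): rpm ← 1447
adjust_throttle(-85): rpm ← 1447 -85 = 1362
final state: V = 47.26 m/s, rpm = 1362 → n = rpm/60 = 22.700000 rev/s
target J* = 1.6746; solve J* = V/(n·D) for n: n = V/(J*·D) = 47.26/(1.6746 × 3.644) = 7.744694 rev/s
rpm = 60·n = 464.681639

rpm = 464.68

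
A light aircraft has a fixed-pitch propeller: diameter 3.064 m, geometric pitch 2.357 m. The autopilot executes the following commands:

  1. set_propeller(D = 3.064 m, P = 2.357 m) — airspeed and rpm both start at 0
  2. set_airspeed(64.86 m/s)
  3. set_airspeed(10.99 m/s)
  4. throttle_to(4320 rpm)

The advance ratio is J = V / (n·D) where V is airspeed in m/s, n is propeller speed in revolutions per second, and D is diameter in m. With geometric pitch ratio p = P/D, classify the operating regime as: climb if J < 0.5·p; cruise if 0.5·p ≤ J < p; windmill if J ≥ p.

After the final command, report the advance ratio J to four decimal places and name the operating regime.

set_propeller: D = 3.064 m, P = 2.357 m (p = P/D = 0.769256); state ← (V=0, rpm=0)
set_airspeed(64.86): V ← 64.86 m/s
set_airspeed(10.99): V ← 10.99 m/s
throttle_to(4320): rpm ← 4320
final state: V = 10.99 m/s, rpm = 4320 → n = rpm/60 = 72.000000 rev/s
J = V / (n·D) = 10.99 / (72.000000 × 3.064) = 0.049817
regime bands: climb J<0.3846 | cruise [0.3846, 0.7693) | windmill J≥0.7693
J = 0.0498 → climb

J = 0.0498, regime = climb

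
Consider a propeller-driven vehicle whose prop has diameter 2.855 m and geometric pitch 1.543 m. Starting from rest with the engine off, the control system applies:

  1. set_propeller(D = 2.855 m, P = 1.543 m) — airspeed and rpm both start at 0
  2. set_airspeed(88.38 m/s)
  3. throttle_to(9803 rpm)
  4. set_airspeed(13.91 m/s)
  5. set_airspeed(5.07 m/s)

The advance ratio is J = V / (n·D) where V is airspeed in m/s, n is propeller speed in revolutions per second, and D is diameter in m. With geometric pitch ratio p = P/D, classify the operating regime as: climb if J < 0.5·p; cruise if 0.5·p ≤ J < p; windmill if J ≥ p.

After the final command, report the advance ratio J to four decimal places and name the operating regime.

J = 0.0109, regime = climb

set_propeller: D = 2.855 m, P = 1.543 m (p = P/D = 0.540455); state ← (V=0, rpm=0)
set_airspeed(88.38): V ← 88.38 m/s
throttle_to(9803): rpm ← 9803
set_airspeed(13.91): V ← 13.91 m/s
set_airspeed(5.07): V ← 5.07 m/s
final state: V = 5.07 m/s, rpm = 9803 → n = rpm/60 = 163.383333 rev/s
J = V / (n·D) = 5.07 / (163.383333 × 2.855) = 0.010869
regime bands: climb J<0.2702 | cruise [0.2702, 0.5405) | windmill J≥0.5405
J = 0.0109 → climb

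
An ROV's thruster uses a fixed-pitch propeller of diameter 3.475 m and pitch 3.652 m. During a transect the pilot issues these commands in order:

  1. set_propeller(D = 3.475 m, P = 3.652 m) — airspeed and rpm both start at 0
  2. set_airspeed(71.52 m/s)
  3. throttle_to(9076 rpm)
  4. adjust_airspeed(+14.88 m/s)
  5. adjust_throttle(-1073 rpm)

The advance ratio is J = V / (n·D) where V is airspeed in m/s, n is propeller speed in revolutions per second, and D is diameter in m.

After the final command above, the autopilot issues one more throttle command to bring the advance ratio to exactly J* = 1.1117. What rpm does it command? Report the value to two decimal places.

set_propeller: D = 3.475 m, P = 3.652 m (p = P/D = 1.050935); state ← (V=0, rpm=0)
set_airspeed(71.52): V ← 71.52 m/s
throttle_to(9076): rpm ← 9076
adjust_airspeed(+14.88): V ← 71.52 +14.88 = 86.4 m/s
adjust_throttle(-1073): rpm ← 9076 -1073 = 8003
final state: V = 86.4 m/s, rpm = 8003 → n = rpm/60 = 133.383333 rev/s
target J* = 1.1117; solve J* = V/(n·D) for n: n = V/(J*·D) = 86.4/(1.1117 × 3.475) = 22.365125 rev/s
rpm = 60·n = 1341.907494

rpm = 1341.91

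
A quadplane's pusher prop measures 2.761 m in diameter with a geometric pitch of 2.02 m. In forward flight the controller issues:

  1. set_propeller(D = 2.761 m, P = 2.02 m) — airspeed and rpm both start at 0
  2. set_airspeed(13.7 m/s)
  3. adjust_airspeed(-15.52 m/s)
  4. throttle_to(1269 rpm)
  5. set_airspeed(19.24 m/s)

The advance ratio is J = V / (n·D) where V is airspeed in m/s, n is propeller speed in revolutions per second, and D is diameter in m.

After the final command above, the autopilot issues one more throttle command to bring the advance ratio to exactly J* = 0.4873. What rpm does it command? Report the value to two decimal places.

set_propeller: D = 2.761 m, P = 2.02 m (p = P/D = 0.731619); state ← (V=0, rpm=0)
set_airspeed(13.7): V ← 13.7 m/s
adjust_airspeed(-15.52): V ← 13.7 -15.52 = -1.82 m/s
throttle_to(1269): rpm ← 1269
set_airspeed(19.24): V ← 19.24 m/s
final state: V = 19.24 m/s, rpm = 1269 → n = rpm/60 = 21.150000 rev/s
target J* = 0.4873; solve J* = V/(n·D) for n: n = V/(J*·D) = 19.24/(0.4873 × 2.761) = 14.300205 rev/s
rpm = 60·n = 858.012273

rpm = 858.01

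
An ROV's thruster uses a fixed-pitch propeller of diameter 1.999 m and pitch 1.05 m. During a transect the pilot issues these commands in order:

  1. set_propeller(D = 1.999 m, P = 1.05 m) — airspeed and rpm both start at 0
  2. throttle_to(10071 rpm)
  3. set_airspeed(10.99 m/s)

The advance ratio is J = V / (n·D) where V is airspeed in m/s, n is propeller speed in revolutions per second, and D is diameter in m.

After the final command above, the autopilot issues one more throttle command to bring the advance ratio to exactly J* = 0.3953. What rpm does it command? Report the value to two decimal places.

set_propeller: D = 1.999 m, P = 1.05 m (p = P/D = 0.525263); state ← (V=0, rpm=0)
throttle_to(10071): rpm ← 10071
set_airspeed(10.99): V ← 10.99 m/s
final state: V = 10.99 m/s, rpm = 10071 → n = rpm/60 = 167.850000 rev/s
target J* = 0.3953; solve J* = V/(n·D) for n: n = V/(J*·D) = 10.99/(0.3953 × 1.999) = 13.907789 rev/s
rpm = 60·n = 834.467322

rpm = 834.47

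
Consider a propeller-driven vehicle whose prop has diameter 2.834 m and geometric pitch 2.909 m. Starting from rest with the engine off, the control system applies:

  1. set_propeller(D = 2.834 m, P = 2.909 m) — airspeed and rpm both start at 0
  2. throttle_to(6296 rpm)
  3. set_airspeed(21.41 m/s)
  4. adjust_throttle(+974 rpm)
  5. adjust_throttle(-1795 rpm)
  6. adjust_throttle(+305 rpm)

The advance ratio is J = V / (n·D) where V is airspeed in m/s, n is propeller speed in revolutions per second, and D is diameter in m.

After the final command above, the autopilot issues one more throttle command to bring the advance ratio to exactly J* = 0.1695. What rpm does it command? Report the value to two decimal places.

rpm = 2674.23

set_propeller: D = 2.834 m, P = 2.909 m (p = P/D = 1.026464); state ← (V=0, rpm=0)
throttle_to(6296): rpm ← 6296
set_airspeed(21.41): V ← 21.41 m/s
adjust_throttle(+974): rpm ← 6296 +974 = 7270
adjust_throttle(-1795): rpm ← 7270 -1795 = 5475
adjust_throttle(+305): rpm ← 5475 +305 = 5780
final state: V = 21.41 m/s, rpm = 5780 → n = rpm/60 = 96.333333 rev/s
target J* = 0.1695; solve J* = V/(n·D) for n: n = V/(J*·D) = 21.41/(0.1695 × 2.834) = 44.570460 rev/s
rpm = 60·n = 2674.227615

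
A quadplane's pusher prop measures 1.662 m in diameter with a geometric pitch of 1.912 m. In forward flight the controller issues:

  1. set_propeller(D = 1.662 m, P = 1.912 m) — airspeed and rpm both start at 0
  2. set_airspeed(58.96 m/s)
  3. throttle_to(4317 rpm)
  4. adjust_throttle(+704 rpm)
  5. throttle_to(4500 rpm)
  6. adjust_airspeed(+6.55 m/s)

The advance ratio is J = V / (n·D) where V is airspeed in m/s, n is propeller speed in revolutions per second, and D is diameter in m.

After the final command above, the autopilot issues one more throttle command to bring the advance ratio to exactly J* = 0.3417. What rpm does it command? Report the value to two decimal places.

set_propeller: D = 1.662 m, P = 1.912 m (p = P/D = 1.150421); state ← (V=0, rpm=0)
set_airspeed(58.96): V ← 58.96 m/s
throttle_to(4317): rpm ← 4317
adjust_throttle(+704): rpm ← 4317 +704 = 5021
throttle_to(4500): rpm ← 4500
adjust_airspeed(+6.55): V ← 58.96 +6.55 = 65.51 m/s
final state: V = 65.51 m/s, rpm = 4500 → n = rpm/60 = 75.000000 rev/s
target J* = 0.3417; solve J* = V/(n·D) for n: n = V/(J*·D) = 65.51/(0.3417 × 1.662) = 115.353719 rev/s
rpm = 60·n = 6921.223147

rpm = 6921.22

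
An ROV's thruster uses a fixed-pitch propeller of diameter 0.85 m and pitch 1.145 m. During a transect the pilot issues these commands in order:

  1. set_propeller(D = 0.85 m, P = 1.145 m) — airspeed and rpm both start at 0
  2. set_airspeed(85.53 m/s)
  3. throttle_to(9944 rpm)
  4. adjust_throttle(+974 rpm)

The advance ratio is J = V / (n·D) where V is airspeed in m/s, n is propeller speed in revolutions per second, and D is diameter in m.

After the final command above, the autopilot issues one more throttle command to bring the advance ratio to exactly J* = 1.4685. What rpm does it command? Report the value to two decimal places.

set_propeller: D = 0.85 m, P = 1.145 m (p = P/D = 1.347059); state ← (V=0, rpm=0)
set_airspeed(85.53): V ← 85.53 m/s
throttle_to(9944): rpm ← 9944
adjust_throttle(+974): rpm ← 9944 +974 = 10918
final state: V = 85.53 m/s, rpm = 10918 → n = rpm/60 = 181.966667 rev/s
target J* = 1.4685; solve J* = V/(n·D) for n: n = V/(J*·D) = 85.53/(1.4685 × 0.85) = 68.521300 rev/s
rpm = 60·n = 4111.278015

rpm = 4111.28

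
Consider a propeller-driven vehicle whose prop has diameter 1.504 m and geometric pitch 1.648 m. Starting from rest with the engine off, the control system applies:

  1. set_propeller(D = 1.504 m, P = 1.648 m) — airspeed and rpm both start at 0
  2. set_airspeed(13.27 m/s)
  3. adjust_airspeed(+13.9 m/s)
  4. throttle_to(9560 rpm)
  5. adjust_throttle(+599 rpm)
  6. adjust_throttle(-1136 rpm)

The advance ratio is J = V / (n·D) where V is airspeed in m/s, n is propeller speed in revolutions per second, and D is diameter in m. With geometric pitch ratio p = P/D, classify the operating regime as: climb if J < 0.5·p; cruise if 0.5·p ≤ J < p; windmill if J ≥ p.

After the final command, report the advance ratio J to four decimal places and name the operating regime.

set_propeller: D = 1.504 m, P = 1.648 m (p = P/D = 1.095745); state ← (V=0, rpm=0)
set_airspeed(13.27): V ← 13.27 m/s
adjust_airspeed(+13.9): V ← 13.27 +13.9 = 27.17 m/s
throttle_to(9560): rpm ← 9560
adjust_throttle(+599): rpm ← 9560 +599 = 10159
adjust_throttle(-1136): rpm ← 10159 -1136 = 9023
final state: V = 27.17 m/s, rpm = 9023 → n = rpm/60 = 150.383333 rev/s
J = V / (n·D) = 27.17 / (150.383333 × 1.504) = 0.120127
regime bands: climb J<0.5479 | cruise [0.5479, 1.0957) | windmill J≥1.0957
J = 0.1201 → climb

J = 0.1201, regime = climb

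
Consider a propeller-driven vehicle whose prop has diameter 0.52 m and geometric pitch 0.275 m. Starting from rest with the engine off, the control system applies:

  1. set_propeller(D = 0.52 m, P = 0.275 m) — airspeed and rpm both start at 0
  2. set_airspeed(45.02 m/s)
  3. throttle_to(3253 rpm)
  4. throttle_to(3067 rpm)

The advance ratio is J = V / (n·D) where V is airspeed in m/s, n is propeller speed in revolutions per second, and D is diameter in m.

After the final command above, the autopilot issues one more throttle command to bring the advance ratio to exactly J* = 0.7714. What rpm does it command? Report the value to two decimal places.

rpm = 6734.01

set_propeller: D = 0.52 m, P = 0.275 m (p = P/D = 0.528846); state ← (V=0, rpm=0)
set_airspeed(45.02): V ← 45.02 m/s
throttle_to(3253): rpm ← 3253
throttle_to(3067): rpm ← 3067
final state: V = 45.02 m/s, rpm = 3067 → n = rpm/60 = 51.116667 rev/s
target J* = 0.7714; solve J* = V/(n·D) for n: n = V/(J*·D) = 45.02/(0.7714 × 0.52) = 112.233502 rev/s
rpm = 60·n = 6734.010092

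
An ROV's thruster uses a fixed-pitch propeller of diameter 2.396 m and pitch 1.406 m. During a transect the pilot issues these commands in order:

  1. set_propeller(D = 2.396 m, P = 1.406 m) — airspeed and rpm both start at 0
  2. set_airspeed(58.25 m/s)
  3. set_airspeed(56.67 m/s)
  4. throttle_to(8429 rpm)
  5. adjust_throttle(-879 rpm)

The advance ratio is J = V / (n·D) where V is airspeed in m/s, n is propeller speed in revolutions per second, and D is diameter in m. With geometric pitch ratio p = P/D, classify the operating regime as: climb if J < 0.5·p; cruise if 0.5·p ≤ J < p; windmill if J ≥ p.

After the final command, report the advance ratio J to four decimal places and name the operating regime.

set_propeller: D = 2.396 m, P = 1.406 m (p = P/D = 0.586811); state ← (V=0, rpm=0)
set_airspeed(58.25): V ← 58.25 m/s
set_airspeed(56.67): V ← 56.67 m/s
throttle_to(8429): rpm ← 8429
adjust_throttle(-879): rpm ← 8429 -879 = 7550
final state: V = 56.67 m/s, rpm = 7550 → n = rpm/60 = 125.833333 rev/s
J = V / (n·D) = 56.67 / (125.833333 × 2.396) = 0.187962
regime bands: climb J<0.2934 | cruise [0.2934, 0.5868) | windmill J≥0.5868
J = 0.1880 → climb

J = 0.1880, regime = climb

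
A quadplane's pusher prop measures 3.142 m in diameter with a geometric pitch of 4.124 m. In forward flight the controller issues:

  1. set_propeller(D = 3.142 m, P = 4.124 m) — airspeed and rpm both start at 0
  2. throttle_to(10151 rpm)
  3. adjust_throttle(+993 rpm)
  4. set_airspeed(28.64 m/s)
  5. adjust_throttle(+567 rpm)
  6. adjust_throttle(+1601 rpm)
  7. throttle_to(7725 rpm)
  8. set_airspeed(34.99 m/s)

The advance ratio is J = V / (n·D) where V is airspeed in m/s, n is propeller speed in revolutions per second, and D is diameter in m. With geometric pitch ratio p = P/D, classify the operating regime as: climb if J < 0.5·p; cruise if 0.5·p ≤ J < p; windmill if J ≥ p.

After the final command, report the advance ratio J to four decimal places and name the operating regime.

set_propeller: D = 3.142 m, P = 4.124 m (p = P/D = 1.312540); state ← (V=0, rpm=0)
throttle_to(10151): rpm ← 10151
adjust_throttle(+993): rpm ← 10151 +993 = 11144
set_airspeed(28.64): V ← 28.64 m/s
adjust_throttle(+567): rpm ← 11144 +567 = 11711
adjust_throttle(+1601): rpm ← 11711 +1601 = 13312
throttle_to(7725): rpm ← 7725
set_airspeed(34.99): V ← 34.99 m/s
final state: V = 34.99 m/s, rpm = 7725 → n = rpm/60 = 128.750000 rev/s
J = V / (n·D) = 34.99 / (128.750000 × 3.142) = 0.086495
regime bands: climb J<0.6563 | cruise [0.6563, 1.3125) | windmill J≥1.3125
J = 0.0865 → climb

J = 0.0865, regime = climb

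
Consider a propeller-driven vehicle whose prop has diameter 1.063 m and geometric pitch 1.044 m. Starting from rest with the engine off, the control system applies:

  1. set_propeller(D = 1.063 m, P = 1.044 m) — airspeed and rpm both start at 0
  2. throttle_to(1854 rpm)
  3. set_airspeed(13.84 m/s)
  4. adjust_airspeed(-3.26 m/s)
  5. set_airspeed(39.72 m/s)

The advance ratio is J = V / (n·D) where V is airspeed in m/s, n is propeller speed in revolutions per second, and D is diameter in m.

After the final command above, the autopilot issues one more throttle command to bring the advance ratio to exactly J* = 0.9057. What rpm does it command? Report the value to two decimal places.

rpm = 2475.39

set_propeller: D = 1.063 m, P = 1.044 m (p = P/D = 0.982126); state ← (V=0, rpm=0)
throttle_to(1854): rpm ← 1854
set_airspeed(13.84): V ← 13.84 m/s
adjust_airspeed(-3.26): V ← 13.84 -3.26 = 10.58 m/s
set_airspeed(39.72): V ← 39.72 m/s
final state: V = 39.72 m/s, rpm = 1854 → n = rpm/60 = 30.900000 rev/s
target J* = 0.9057; solve J* = V/(n·D) for n: n = V/(J*·D) = 39.72/(0.9057 × 1.063) = 41.256426 rev/s
rpm = 60·n = 2475.385587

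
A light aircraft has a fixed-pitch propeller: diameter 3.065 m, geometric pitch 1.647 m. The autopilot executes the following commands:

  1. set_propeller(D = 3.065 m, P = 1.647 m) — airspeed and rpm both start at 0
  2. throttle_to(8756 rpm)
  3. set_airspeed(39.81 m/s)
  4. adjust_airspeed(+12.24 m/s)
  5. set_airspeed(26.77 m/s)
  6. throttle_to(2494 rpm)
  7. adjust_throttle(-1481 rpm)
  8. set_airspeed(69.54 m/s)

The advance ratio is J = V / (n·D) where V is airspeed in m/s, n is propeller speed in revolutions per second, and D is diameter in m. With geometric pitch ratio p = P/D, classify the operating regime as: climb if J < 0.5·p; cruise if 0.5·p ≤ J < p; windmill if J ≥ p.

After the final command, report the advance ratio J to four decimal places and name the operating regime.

set_propeller: D = 3.065 m, P = 1.647 m (p = P/D = 0.537357); state ← (V=0, rpm=0)
throttle_to(8756): rpm ← 8756
set_airspeed(39.81): V ← 39.81 m/s
adjust_airspeed(+12.24): V ← 39.81 +12.24 = 52.05 m/s
set_airspeed(26.77): V ← 26.77 m/s
throttle_to(2494): rpm ← 2494
adjust_throttle(-1481): rpm ← 2494 -1481 = 1013
set_airspeed(69.54): V ← 69.54 m/s
final state: V = 69.54 m/s, rpm = 1013 → n = rpm/60 = 16.883333 rev/s
J = V / (n·D) = 69.54 / (16.883333 × 3.065) = 1.343835
regime bands: climb J<0.2687 | cruise [0.2687, 0.5374) | windmill J≥0.5374
J = 1.3438 → windmill

J = 1.3438, regime = windmill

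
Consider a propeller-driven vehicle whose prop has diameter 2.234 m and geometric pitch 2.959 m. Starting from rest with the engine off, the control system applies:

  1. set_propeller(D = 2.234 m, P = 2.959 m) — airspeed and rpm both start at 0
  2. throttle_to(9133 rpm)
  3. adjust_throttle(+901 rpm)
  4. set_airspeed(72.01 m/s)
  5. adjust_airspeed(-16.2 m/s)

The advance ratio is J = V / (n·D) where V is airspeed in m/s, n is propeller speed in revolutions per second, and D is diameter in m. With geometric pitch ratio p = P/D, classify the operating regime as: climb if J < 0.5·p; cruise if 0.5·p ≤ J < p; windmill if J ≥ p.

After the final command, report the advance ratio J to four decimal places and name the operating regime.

J = 0.1494, regime = climb

set_propeller: D = 2.234 m, P = 2.959 m (p = P/D = 1.324530); state ← (V=0, rpm=0)
throttle_to(9133): rpm ← 9133
adjust_throttle(+901): rpm ← 9133 +901 = 10034
set_airspeed(72.01): V ← 72.01 m/s
adjust_airspeed(-16.2): V ← 72.01 -16.2 = 55.81 m/s
final state: V = 55.81 m/s, rpm = 10034 → n = rpm/60 = 167.233333 rev/s
J = V / (n·D) = 55.81 / (167.233333 × 2.234) = 0.149385
regime bands: climb J<0.6623 | cruise [0.6623, 1.3245) | windmill J≥1.3245
J = 0.1494 → climb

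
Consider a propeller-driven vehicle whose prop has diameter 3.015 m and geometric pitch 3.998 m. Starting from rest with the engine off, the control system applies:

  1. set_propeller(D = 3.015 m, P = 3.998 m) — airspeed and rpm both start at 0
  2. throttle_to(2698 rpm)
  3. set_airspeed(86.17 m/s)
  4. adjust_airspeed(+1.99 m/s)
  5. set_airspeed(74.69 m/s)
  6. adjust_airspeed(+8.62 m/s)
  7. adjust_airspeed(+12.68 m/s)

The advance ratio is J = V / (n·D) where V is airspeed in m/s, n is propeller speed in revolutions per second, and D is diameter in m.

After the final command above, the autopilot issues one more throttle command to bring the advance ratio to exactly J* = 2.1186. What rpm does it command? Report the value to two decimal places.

rpm = 901.66

set_propeller: D = 3.015 m, P = 3.998 m (p = P/D = 1.326036); state ← (V=0, rpm=0)
throttle_to(2698): rpm ← 2698
set_airspeed(86.17): V ← 86.17 m/s
adjust_airspeed(+1.99): V ← 86.17 +1.99 = 88.16 m/s
set_airspeed(74.69): V ← 74.69 m/s
adjust_airspeed(+8.62): V ← 74.69 +8.62 = 83.31 m/s
adjust_airspeed(+12.68): V ← 83.31 +12.68 = 95.99 m/s
final state: V = 95.99 m/s, rpm = 2698 → n = rpm/60 = 44.966667 rev/s
target J* = 2.1186; solve J* = V/(n·D) for n: n = V/(J*·D) = 95.99/(2.1186 × 3.015) = 15.027603 rev/s
rpm = 60·n = 901.656167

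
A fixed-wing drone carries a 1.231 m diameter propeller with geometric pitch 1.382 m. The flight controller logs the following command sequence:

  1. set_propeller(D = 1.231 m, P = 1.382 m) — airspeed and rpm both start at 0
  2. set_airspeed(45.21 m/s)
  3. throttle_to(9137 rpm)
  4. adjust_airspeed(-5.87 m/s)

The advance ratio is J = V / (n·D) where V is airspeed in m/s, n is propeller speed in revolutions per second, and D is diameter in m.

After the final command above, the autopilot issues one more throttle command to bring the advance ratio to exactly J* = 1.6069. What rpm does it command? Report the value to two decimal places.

set_propeller: D = 1.231 m, P = 1.382 m (p = P/D = 1.122665); state ← (V=0, rpm=0)
set_airspeed(45.21): V ← 45.21 m/s
throttle_to(9137): rpm ← 9137
adjust_airspeed(-5.87): V ← 45.21 -5.87 = 39.34 m/s
final state: V = 39.34 m/s, rpm = 9137 → n = rpm/60 = 152.283333 rev/s
target J* = 1.6069; solve J* = V/(n·D) for n: n = V/(J*·D) = 39.34/(1.6069 × 1.231) = 19.887832 rev/s
rpm = 60·n = 1193.269945

rpm = 1193.27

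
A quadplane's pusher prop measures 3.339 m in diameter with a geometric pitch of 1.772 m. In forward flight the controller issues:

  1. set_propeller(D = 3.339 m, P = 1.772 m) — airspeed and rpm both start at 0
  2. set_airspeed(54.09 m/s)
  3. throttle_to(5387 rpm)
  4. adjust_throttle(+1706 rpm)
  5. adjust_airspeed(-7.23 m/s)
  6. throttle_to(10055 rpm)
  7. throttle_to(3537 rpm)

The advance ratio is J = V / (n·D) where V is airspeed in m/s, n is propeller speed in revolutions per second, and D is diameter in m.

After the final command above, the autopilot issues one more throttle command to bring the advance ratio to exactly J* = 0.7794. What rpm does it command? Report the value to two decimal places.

set_propeller: D = 3.339 m, P = 1.772 m (p = P/D = 0.530698); state ← (V=0, rpm=0)
set_airspeed(54.09): V ← 54.09 m/s
throttle_to(5387): rpm ← 5387
adjust_throttle(+1706): rpm ← 5387 +1706 = 7093
adjust_airspeed(-7.23): V ← 54.09 -7.23 = 46.86 m/s
throttle_to(10055): rpm ← 10055
throttle_to(3537): rpm ← 3537
final state: V = 46.86 m/s, rpm = 3537 → n = rpm/60 = 58.950000 rev/s
target J* = 0.7794; solve J* = V/(n·D) for n: n = V/(J*·D) = 46.86/(0.7794 × 3.339) = 18.006341 rev/s
rpm = 60·n = 1080.380443

rpm = 1080.38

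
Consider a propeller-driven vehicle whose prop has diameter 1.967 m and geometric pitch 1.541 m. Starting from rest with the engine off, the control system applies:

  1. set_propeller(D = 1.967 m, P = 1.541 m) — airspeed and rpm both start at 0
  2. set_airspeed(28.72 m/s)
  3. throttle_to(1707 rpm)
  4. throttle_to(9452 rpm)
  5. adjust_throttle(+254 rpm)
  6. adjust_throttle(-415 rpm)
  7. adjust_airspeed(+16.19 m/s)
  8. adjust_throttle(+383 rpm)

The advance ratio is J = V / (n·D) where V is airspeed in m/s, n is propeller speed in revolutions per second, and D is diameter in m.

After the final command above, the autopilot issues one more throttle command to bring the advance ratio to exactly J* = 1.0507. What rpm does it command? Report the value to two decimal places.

rpm = 1303.80

set_propeller: D = 1.967 m, P = 1.541 m (p = P/D = 0.783427); state ← (V=0, rpm=0)
set_airspeed(28.72): V ← 28.72 m/s
throttle_to(1707): rpm ← 1707
throttle_to(9452): rpm ← 9452
adjust_throttle(+254): rpm ← 9452 +254 = 9706
adjust_throttle(-415): rpm ← 9706 -415 = 9291
adjust_airspeed(+16.19): V ← 28.72 +16.19 = 44.91 m/s
adjust_throttle(+383): rpm ← 9291 +383 = 9674
final state: V = 44.91 m/s, rpm = 9674 → n = rpm/60 = 161.233333 rev/s
target J* = 1.0507; solve J* = V/(n·D) for n: n = V/(J*·D) = 44.91/(1.0507 × 1.967) = 21.730012 rev/s
rpm = 60·n = 1303.800710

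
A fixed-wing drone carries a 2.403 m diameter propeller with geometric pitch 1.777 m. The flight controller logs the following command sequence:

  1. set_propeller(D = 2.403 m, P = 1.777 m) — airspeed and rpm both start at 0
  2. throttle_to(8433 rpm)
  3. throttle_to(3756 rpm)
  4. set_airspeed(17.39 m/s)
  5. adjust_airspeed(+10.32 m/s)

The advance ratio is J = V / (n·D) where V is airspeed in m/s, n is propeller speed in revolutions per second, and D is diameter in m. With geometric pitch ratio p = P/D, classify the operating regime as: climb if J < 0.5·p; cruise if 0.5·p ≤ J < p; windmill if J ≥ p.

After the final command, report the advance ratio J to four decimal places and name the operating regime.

set_propeller: D = 2.403 m, P = 1.777 m (p = P/D = 0.739492); state ← (V=0, rpm=0)
throttle_to(8433): rpm ← 8433
throttle_to(3756): rpm ← 3756
set_airspeed(17.39): V ← 17.39 m/s
adjust_airspeed(+10.32): V ← 17.39 +10.32 = 27.71 m/s
final state: V = 27.71 m/s, rpm = 3756 → n = rpm/60 = 62.600000 rev/s
J = V / (n·D) = 27.71 / (62.600000 × 2.403) = 0.184208
regime bands: climb J<0.3697 | cruise [0.3697, 0.7395) | windmill J≥0.7395
J = 0.1842 → climb

J = 0.1842, regime = climb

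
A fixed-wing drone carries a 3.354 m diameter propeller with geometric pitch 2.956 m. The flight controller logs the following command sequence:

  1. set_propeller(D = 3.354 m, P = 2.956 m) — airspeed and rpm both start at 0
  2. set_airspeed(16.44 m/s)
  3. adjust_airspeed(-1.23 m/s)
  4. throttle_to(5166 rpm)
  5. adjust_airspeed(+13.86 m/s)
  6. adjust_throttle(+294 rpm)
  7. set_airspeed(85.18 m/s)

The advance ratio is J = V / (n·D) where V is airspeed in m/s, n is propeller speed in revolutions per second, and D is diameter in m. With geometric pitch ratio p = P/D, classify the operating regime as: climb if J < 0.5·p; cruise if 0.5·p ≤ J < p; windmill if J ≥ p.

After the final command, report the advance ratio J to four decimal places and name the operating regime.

set_propeller: D = 3.354 m, P = 2.956 m (p = P/D = 0.881336); state ← (V=0, rpm=0)
set_airspeed(16.44): V ← 16.44 m/s
adjust_airspeed(-1.23): V ← 16.44 -1.23 = 15.21 m/s
throttle_to(5166): rpm ← 5166
adjust_airspeed(+13.86): V ← 15.21 +13.86 = 29.07 m/s
adjust_throttle(+294): rpm ← 5166 +294 = 5460
set_airspeed(85.18): V ← 85.18 m/s
final state: V = 85.18 m/s, rpm = 5460 → n = rpm/60 = 91.000000 rev/s
J = V / (n·D) = 85.18 / (91.000000 × 3.354) = 0.279083
regime bands: climb J<0.4407 | cruise [0.4407, 0.8813) | windmill J≥0.8813
J = 0.2791 → climb

J = 0.2791, regime = climb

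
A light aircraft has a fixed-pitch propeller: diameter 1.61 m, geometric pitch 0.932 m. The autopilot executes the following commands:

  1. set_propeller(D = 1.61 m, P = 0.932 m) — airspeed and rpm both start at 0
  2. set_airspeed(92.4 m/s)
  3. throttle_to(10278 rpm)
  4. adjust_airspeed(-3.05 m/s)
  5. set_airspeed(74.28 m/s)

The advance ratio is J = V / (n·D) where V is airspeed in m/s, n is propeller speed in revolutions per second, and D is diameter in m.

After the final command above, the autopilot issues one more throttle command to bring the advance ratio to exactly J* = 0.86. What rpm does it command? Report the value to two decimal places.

set_propeller: D = 1.61 m, P = 0.932 m (p = P/D = 0.578882); state ← (V=0, rpm=0)
set_airspeed(92.4): V ← 92.4 m/s
throttle_to(10278): rpm ← 10278
adjust_airspeed(-3.05): V ← 92.4 -3.05 = 89.35 m/s
set_airspeed(74.28): V ← 74.28 m/s
final state: V = 74.28 m/s, rpm = 10278 → n = rpm/60 = 171.300000 rev/s
target J* = 0.86; solve J* = V/(n·D) for n: n = V/(J*·D) = 74.28/(0.86 × 1.61) = 53.647263 rev/s
rpm = 60·n = 3218.835765

rpm = 3218.84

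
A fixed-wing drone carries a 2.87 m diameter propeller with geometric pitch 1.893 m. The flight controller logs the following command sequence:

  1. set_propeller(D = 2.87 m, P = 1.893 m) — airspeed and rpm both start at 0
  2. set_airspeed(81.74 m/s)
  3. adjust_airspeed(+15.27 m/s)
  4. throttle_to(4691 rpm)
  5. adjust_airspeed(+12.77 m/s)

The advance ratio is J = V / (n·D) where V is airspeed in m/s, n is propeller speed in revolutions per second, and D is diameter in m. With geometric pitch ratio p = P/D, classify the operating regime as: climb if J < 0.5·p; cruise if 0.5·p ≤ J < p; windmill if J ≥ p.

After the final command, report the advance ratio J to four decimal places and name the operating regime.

set_propeller: D = 2.87 m, P = 1.893 m (p = P/D = 0.659582); state ← (V=0, rpm=0)
set_airspeed(81.74): V ← 81.74 m/s
adjust_airspeed(+15.27): V ← 81.74 +15.27 = 97.01 m/s
throttle_to(4691): rpm ← 4691
adjust_airspeed(+12.77): V ← 97.01 +12.77 = 109.78 m/s
final state: V = 109.78 m/s, rpm = 4691 → n = rpm/60 = 78.183333 rev/s
J = V / (n·D) = 109.78 / (78.183333 × 2.87) = 0.489246
regime bands: climb J<0.3298 | cruise [0.3298, 0.6596) | windmill J≥0.6596
J = 0.4892 → cruise

J = 0.4892, regime = cruise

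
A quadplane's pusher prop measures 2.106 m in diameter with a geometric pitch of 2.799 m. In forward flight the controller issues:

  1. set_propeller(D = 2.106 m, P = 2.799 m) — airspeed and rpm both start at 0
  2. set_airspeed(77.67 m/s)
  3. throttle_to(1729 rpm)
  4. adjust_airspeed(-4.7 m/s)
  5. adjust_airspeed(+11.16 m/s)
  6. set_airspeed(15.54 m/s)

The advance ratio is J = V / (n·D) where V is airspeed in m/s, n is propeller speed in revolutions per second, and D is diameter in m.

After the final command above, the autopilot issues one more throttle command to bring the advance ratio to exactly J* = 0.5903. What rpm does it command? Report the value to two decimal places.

rpm = 750.02

set_propeller: D = 2.106 m, P = 2.799 m (p = P/D = 1.329060); state ← (V=0, rpm=0)
set_airspeed(77.67): V ← 77.67 m/s
throttle_to(1729): rpm ← 1729
adjust_airspeed(-4.7): V ← 77.67 -4.7 = 72.97 m/s
adjust_airspeed(+11.16): V ← 72.97 +11.16 = 84.13 m/s
set_airspeed(15.54): V ← 15.54 m/s
final state: V = 15.54 m/s, rpm = 1729 → n = rpm/60 = 28.816667 rev/s
target J* = 0.5903; solve J* = V/(n·D) for n: n = V/(J*·D) = 15.54/(0.5903 × 2.106) = 12.500284 rev/s
rpm = 60·n = 750.017013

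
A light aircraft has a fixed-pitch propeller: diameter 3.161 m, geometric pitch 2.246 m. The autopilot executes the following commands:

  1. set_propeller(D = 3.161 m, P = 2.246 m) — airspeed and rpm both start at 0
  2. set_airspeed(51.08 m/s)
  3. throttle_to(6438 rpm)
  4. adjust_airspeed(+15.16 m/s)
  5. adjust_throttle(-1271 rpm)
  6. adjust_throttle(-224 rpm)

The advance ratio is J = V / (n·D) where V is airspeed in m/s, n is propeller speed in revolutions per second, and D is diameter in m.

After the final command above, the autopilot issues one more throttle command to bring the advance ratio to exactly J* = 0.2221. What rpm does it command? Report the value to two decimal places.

rpm = 5661.07

set_propeller: D = 3.161 m, P = 2.246 m (p = P/D = 0.710535); state ← (V=0, rpm=0)
set_airspeed(51.08): V ← 51.08 m/s
throttle_to(6438): rpm ← 6438
adjust_airspeed(+15.16): V ← 51.08 +15.16 = 66.24 m/s
adjust_throttle(-1271): rpm ← 6438 -1271 = 5167
adjust_throttle(-224): rpm ← 5167 -224 = 4943
final state: V = 66.24 m/s, rpm = 4943 → n = rpm/60 = 82.383333 rev/s
target J* = 0.2221; solve J* = V/(n·D) for n: n = V/(J*·D) = 66.24/(0.2221 × 3.161) = 94.351166 rev/s
rpm = 60·n = 5661.069931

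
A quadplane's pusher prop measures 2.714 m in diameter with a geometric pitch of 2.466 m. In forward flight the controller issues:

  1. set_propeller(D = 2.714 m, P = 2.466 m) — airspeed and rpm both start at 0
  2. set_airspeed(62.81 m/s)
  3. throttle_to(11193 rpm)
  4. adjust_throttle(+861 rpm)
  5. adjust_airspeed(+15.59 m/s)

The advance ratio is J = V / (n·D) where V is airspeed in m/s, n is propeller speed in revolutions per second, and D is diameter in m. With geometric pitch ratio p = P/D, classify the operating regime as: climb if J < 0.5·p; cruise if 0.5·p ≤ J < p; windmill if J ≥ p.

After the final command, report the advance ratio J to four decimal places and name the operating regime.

set_propeller: D = 2.714 m, P = 2.466 m (p = P/D = 0.908622); state ← (V=0, rpm=0)
set_airspeed(62.81): V ← 62.81 m/s
throttle_to(11193): rpm ← 11193
adjust_throttle(+861): rpm ← 11193 +861 = 12054
adjust_airspeed(+15.59): V ← 62.81 +15.59 = 78.4 m/s
final state: V = 78.4 m/s, rpm = 12054 → n = rpm/60 = 200.900000 rev/s
J = V / (n·D) = 78.4 / (200.900000 × 2.714) = 0.143789
regime bands: climb J<0.4543 | cruise [0.4543, 0.9086) | windmill J≥0.9086
J = 0.1438 → climb

J = 0.1438, regime = climb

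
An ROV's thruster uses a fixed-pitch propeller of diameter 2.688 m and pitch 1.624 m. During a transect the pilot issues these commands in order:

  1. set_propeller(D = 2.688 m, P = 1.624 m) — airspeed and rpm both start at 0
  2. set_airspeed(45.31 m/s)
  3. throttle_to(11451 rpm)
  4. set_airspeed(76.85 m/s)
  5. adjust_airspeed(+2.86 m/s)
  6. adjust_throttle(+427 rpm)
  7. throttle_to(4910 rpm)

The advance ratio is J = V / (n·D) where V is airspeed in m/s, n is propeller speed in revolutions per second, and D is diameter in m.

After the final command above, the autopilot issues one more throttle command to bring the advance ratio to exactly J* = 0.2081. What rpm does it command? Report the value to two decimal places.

rpm = 8549.93

set_propeller: D = 2.688 m, P = 1.624 m (p = P/D = 0.604167); state ← (V=0, rpm=0)
set_airspeed(45.31): V ← 45.31 m/s
throttle_to(11451): rpm ← 11451
set_airspeed(76.85): V ← 76.85 m/s
adjust_airspeed(+2.86): V ← 76.85 +2.86 = 79.71 m/s
adjust_throttle(+427): rpm ← 11451 +427 = 11878
throttle_to(4910): rpm ← 4910
final state: V = 79.71 m/s, rpm = 4910 → n = rpm/60 = 81.833333 rev/s
target J* = 0.2081; solve J* = V/(n·D) for n: n = V/(J*·D) = 79.71/(0.2081 × 2.688) = 142.498884 rev/s
rpm = 60·n = 8549.933068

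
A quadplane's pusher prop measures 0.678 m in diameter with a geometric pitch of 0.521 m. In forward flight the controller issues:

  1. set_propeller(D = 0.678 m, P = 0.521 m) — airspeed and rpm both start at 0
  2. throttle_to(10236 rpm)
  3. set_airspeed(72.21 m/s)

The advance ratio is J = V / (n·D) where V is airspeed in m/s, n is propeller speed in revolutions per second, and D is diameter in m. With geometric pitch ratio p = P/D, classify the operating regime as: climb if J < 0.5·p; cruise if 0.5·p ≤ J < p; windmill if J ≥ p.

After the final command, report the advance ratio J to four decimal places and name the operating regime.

set_propeller: D = 0.678 m, P = 0.521 m (p = P/D = 0.768437); state ← (V=0, rpm=0)
throttle_to(10236): rpm ← 10236
set_airspeed(72.21): V ← 72.21 m/s
final state: V = 72.21 m/s, rpm = 10236 → n = rpm/60 = 170.600000 rev/s
J = V / (n·D) = 72.21 / (170.600000 × 0.678) = 0.624293
regime bands: climb J<0.3842 | cruise [0.3842, 0.7684) | windmill J≥0.7684
J = 0.6243 → cruise

J = 0.6243, regime = cruise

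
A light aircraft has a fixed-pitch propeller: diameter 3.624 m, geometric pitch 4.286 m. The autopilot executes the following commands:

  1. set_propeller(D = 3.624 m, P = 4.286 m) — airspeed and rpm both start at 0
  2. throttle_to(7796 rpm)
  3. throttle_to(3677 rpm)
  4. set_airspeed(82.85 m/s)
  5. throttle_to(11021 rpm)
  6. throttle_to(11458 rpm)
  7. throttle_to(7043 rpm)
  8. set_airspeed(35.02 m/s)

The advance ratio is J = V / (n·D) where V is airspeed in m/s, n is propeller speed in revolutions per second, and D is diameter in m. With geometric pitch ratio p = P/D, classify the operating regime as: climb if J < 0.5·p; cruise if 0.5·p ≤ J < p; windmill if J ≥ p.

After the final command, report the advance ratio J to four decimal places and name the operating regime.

J = 0.0823, regime = climb

set_propeller: D = 3.624 m, P = 4.286 m (p = P/D = 1.182671); state ← (V=0, rpm=0)
throttle_to(7796): rpm ← 7796
throttle_to(3677): rpm ← 3677
set_airspeed(82.85): V ← 82.85 m/s
throttle_to(11021): rpm ← 11021
throttle_to(11458): rpm ← 11458
throttle_to(7043): rpm ← 7043
set_airspeed(35.02): V ← 35.02 m/s
final state: V = 35.02 m/s, rpm = 7043 → n = rpm/60 = 117.383333 rev/s
J = V / (n·D) = 35.02 / (117.383333 × 3.624) = 0.082323
regime bands: climb J<0.5913 | cruise [0.5913, 1.1827) | windmill J≥1.1827
J = 0.0823 → climb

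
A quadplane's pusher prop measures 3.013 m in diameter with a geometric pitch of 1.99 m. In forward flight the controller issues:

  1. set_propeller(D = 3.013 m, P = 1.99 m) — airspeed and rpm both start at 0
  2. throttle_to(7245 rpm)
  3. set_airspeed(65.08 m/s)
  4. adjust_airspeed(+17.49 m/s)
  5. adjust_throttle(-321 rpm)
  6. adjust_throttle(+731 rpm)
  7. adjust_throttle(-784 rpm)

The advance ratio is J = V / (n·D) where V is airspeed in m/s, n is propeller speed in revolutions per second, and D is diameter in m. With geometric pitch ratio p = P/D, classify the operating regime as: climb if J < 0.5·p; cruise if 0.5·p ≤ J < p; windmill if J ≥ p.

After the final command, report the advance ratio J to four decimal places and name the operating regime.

set_propeller: D = 3.013 m, P = 1.99 m (p = P/D = 0.660471); state ← (V=0, rpm=0)
throttle_to(7245): rpm ← 7245
set_airspeed(65.08): V ← 65.08 m/s
adjust_airspeed(+17.49): V ← 65.08 +17.49 = 82.57 m/s
adjust_throttle(-321): rpm ← 7245 -321 = 6924
adjust_throttle(+731): rpm ← 6924 +731 = 7655
adjust_throttle(-784): rpm ← 7655 -784 = 6871
final state: V = 82.57 m/s, rpm = 6871 → n = rpm/60 = 114.516667 rev/s
J = V / (n·D) = 82.57 / (114.516667 × 3.013) = 0.239306
regime bands: climb J<0.3302 | cruise [0.3302, 0.6605) | windmill J≥0.6605
J = 0.2393 → climb

J = 0.2393, regime = climb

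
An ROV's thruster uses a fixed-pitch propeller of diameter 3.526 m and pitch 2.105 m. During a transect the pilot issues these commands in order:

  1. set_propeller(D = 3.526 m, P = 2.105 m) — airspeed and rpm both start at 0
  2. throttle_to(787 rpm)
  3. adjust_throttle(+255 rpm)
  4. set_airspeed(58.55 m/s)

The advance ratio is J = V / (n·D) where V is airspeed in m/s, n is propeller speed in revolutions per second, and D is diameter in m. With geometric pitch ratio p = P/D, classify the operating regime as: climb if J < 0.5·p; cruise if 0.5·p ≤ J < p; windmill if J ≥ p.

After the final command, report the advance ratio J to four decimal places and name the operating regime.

set_propeller: D = 3.526 m, P = 2.105 m (p = P/D = 0.596994); state ← (V=0, rpm=0)
throttle_to(787): rpm ← 787
adjust_throttle(+255): rpm ← 787 +255 = 1042
set_airspeed(58.55): V ← 58.55 m/s
final state: V = 58.55 m/s, rpm = 1042 → n = rpm/60 = 17.366667 rev/s
J = V / (n·D) = 58.55 / (17.366667 × 3.526) = 0.956155
regime bands: climb J<0.2985 | cruise [0.2985, 0.5970) | windmill J≥0.5970
J = 0.9562 → windmill

J = 0.9562, regime = windmill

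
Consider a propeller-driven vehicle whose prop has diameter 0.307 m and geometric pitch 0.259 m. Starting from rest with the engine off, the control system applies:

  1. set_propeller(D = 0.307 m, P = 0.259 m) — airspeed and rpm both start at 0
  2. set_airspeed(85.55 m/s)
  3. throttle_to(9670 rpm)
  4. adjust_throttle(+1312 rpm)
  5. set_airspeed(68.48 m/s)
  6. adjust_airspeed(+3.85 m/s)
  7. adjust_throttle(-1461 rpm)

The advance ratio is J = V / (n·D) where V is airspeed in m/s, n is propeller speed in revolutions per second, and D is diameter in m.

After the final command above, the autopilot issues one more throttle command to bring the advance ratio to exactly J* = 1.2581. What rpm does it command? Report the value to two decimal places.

rpm = 11236.12

set_propeller: D = 0.307 m, P = 0.259 m (p = P/D = 0.843648); state ← (V=0, rpm=0)
set_airspeed(85.55): V ← 85.55 m/s
throttle_to(9670): rpm ← 9670
adjust_throttle(+1312): rpm ← 9670 +1312 = 10982
set_airspeed(68.48): V ← 68.48 m/s
adjust_airspeed(+3.85): V ← 68.48 +3.85 = 72.33 m/s
adjust_throttle(-1461): rpm ← 10982 -1461 = 9521
final state: V = 72.33 m/s, rpm = 9521 → n = rpm/60 = 158.683333 rev/s
target J* = 1.2581; solve J* = V/(n·D) for n: n = V/(J*·D) = 72.33/(1.2581 × 0.307) = 187.268584 rev/s
rpm = 60·n = 11236.115056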